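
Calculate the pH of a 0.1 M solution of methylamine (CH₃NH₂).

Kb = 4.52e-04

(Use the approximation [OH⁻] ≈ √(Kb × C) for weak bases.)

[OH⁻] = √(Kb × C) = √(4.52e-04 × 0.1) = 6.7231e-03. pOH = 2.17, pH = 14 - pOH

pH = 11.83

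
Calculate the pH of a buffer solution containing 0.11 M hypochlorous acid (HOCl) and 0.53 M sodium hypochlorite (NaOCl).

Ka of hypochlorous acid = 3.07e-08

pKa = -log(3.07e-08) = 7.51. pH = pKa + log([A⁻]/[HA]) = 7.51 + log(0.53/0.11)

pH = 8.20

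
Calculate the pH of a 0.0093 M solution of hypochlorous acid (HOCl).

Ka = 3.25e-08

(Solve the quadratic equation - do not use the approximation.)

x² + Ka×x - Ka×C = 0. Using quadratic formula: [H⁺] = 1.7369e-05

pH = 4.76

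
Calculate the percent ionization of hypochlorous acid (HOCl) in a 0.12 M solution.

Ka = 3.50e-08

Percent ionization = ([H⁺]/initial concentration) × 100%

Using Ka equilibrium: x² + Ka×x - Ka×C = 0. Solving: [H⁺] = 6.4790e-05. Percent = (6.4790e-05/0.12) × 100

Percent ionization = 0.054%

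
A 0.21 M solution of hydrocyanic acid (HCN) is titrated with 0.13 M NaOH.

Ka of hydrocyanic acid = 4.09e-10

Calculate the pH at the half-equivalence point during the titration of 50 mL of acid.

At half-equivalence [HA] = [A⁻], so Henderson-Hasselbalch gives pH = pKa = -log(4.09e-10) = 9.39.

pH = pKa = 9.39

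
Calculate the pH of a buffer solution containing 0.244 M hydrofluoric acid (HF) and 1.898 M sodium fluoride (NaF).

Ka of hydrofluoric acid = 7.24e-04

pKa = -log(7.24e-04) = 3.14. pH = pKa + log([A⁻]/[HA]) = 3.14 + log(1.898/0.244)

pH = 4.03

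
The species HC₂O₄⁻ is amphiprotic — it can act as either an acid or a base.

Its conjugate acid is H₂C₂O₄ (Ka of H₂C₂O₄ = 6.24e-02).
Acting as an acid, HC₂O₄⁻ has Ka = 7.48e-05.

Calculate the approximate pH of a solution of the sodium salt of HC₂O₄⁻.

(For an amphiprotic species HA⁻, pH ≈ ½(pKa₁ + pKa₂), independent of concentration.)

pKa₁ = -log(6.24e-02) = 1.20; pKa₂ = -log(7.48e-05) = 4.13. For an amphiprotic species, pH ≈ ½(pKa₁ + pKa₂) = ½(1.20 + 4.13) = 2.67.

pH = 2.67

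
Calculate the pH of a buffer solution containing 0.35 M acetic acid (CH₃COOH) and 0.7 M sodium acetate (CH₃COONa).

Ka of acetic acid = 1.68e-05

pKa = -log(1.68e-05) = 4.77. pH = pKa + log([A⁻]/[HA]) = 4.77 + log(0.7/0.35)

pH = 5.08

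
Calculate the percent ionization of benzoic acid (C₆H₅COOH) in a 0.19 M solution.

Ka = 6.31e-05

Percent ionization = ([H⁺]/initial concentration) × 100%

Using Ka equilibrium: x² + Ka×x - Ka×C = 0. Solving: [H⁺] = 3.4311e-03. Percent = (3.4311e-03/0.19) × 100

Percent ionization = 1.81%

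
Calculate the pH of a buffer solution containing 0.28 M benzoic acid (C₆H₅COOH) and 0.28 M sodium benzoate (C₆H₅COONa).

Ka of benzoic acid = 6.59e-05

pKa = -log(6.59e-05) = 4.18. pH = pKa + log([A⁻]/[HA]) = 4.18 + log(0.28/0.28)

pH = 4.18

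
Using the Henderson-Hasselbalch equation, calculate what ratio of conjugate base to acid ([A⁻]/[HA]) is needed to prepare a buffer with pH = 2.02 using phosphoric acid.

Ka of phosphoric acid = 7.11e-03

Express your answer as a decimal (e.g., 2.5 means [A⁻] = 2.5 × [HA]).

pKa = -log(7.11e-03) = 2.1481. pH = pKa + log([A⁻]/[HA]), so log([A⁻]/[HA]) = pH − pKa = 2.02 − 2.1481 = -0.1281. [A⁻]/[HA] = 10^(-0.1281) = 0.745

[A⁻]/[HA] = 0.745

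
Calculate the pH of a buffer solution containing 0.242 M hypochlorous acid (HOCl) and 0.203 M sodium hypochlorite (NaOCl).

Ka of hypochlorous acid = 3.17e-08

pKa = -log(3.17e-08) = 7.50. pH = pKa + log([A⁻]/[HA]) = 7.50 + log(0.203/0.242)

pH = 7.42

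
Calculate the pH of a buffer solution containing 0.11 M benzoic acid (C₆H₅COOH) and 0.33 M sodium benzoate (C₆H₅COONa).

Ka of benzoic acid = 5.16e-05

pKa = -log(5.16e-05) = 4.29. pH = pKa + log([A⁻]/[HA]) = 4.29 + log(0.33/0.11)

pH = 4.76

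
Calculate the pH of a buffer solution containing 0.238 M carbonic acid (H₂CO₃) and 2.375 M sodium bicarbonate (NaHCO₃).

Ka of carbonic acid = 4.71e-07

pKa = -log(4.71e-07) = 6.33. pH = pKa + log([A⁻]/[HA]) = 6.33 + log(2.375/0.238)

pH = 7.33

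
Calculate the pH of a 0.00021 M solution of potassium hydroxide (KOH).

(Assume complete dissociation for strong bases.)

[OH⁻] = 0.00021 M for strong base. pOH = -log[OH⁻] = 3.68, pH = 14 - pOH

pH = 10.32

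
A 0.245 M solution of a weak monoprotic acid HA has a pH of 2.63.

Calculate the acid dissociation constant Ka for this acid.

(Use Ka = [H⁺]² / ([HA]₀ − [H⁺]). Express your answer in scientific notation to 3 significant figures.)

[H⁺] = 10^(−pH) = 10^(−2.63) = 2.344e-03 M. For HA ⇌ H⁺ + A⁻, Ka = [H⁺][A⁻]/[HA] = [H⁺]² / ([HA]₀ − [H⁺]) = (2.344e-03)² / (0.245 − 2.344e-03) = 2.26e-05.

K_a = 2.26e-05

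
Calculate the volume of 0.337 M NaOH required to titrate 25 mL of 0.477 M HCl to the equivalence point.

At equivalence: moles acid = moles base. moles HCl = 0.477 × 25/1000 = 0.01192 mol. V_base = moles / 0.337 × 1000 = 35.4 mL.

V_{base} = 35.4 mL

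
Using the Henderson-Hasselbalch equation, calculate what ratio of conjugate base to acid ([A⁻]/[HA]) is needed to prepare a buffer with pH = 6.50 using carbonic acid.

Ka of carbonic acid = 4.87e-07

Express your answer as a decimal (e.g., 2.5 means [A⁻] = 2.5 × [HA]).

pKa = -log(4.87e-07) = 6.3125. pH = pKa + log([A⁻]/[HA]), so log([A⁻]/[HA]) = pH − pKa = 6.50 − 6.3125 = 0.1875. [A⁻]/[HA] = 10^(0.1875) = 1.54

[A⁻]/[HA] = 1.54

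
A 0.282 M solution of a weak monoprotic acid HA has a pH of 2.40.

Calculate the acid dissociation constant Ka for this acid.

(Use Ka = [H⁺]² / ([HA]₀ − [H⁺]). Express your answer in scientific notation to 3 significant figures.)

[H⁺] = 10^(−pH) = 10^(−2.40) = 3.981e-03 M. For HA ⇌ H⁺ + A⁻, Ka = [H⁺][A⁻]/[HA] = [H⁺]² / ([HA]₀ − [H⁺]) = (3.981e-03)² / (0.282 − 3.981e-03) = 5.70e-05.

K_a = 5.70e-05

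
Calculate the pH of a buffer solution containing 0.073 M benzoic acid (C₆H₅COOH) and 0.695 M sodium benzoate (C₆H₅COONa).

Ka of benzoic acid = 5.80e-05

pKa = -log(5.80e-05) = 4.24. pH = pKa + log([A⁻]/[HA]) = 4.24 + log(0.695/0.073)

pH = 5.22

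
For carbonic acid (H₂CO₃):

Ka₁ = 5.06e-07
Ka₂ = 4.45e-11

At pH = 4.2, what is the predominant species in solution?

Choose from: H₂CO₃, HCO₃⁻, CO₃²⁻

pKa₁ = 6.30, pKa₂ = 10.35. For a polyprotic acid the predominant species crosses at each pKa: below pKa_n the protonated form dominates, above it the deprotonated form does. At pH = 4.2, the predominant species is H₂CO₃.

H₂CO₃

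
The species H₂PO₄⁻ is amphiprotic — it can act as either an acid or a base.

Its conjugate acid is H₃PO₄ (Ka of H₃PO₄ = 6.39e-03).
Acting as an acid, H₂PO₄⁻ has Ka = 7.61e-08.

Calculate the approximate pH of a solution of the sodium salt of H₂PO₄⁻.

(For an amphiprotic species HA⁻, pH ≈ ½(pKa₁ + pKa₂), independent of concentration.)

pKa₁ = -log(6.39e-03) = 2.19; pKa₂ = -log(7.61e-08) = 7.12. For an amphiprotic species, pH ≈ ½(pKa₁ + pKa₂) = ½(2.19 + 7.12) = 4.66.

pH = 4.66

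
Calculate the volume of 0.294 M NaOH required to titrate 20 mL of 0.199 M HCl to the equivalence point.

At equivalence: moles acid = moles base. moles HCl = 0.199 × 20/1000 = 0.00398 mol. V_base = moles / 0.294 × 1000 = 13.5 mL.

V_{base} = 13.5 mL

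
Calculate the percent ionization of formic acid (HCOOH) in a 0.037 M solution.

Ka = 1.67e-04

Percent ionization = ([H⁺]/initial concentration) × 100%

Using Ka equilibrium: x² + Ka×x - Ka×C = 0. Solving: [H⁺] = 2.4037e-03. Percent = (2.4037e-03/0.037) × 100

Percent ionization = 6.5%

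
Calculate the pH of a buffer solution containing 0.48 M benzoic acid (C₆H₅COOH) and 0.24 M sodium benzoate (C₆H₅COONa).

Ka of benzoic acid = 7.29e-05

pKa = -log(7.29e-05) = 4.14. pH = pKa + log([A⁻]/[HA]) = 4.14 + log(0.24/0.48)

pH = 3.84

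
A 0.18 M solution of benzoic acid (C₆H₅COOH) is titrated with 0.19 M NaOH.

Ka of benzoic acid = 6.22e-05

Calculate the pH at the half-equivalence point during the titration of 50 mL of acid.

At half-equivalence [HA] = [A⁻], so Henderson-Hasselbalch gives pH = pKa = -log(6.22e-05) = 4.21.

pH = pKa = 4.21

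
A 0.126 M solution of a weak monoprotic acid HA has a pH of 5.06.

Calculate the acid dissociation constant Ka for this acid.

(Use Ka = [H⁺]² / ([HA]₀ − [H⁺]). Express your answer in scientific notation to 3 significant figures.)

[H⁺] = 10^(−pH) = 10^(−5.06) = 8.710e-06 M. For HA ⇌ H⁺ + A⁻, Ka = [H⁺][A⁻]/[HA] = [H⁺]² / ([HA]₀ − [H⁺]) = (8.710e-06)² / (0.126 − 8.710e-06) = 6.02e-10.

K_a = 6.02e-10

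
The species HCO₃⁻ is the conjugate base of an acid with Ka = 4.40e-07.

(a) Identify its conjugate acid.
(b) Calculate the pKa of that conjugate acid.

(a) The conjugate acid is formed by adding one H⁺ to HCO₃⁻, giving H₂CO₃. (b) pKa = -log(Ka) = -log(4.40e-07) = 6.36.

Conjugate acid: H₂CO₃; pK_a = 6.36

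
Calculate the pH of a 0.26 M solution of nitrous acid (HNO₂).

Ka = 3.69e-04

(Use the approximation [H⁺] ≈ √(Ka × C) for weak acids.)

[H⁺] = √(Ka × C) = √(3.69e-04 × 0.26) = 9.7949e-03. pH = -log(9.7949e-03)

pH = 2.01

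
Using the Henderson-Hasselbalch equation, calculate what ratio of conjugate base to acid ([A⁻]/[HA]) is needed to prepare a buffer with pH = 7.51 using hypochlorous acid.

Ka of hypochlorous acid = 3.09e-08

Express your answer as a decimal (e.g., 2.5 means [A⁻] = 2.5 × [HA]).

pKa = -log(3.09e-08) = 7.5100. pH = pKa + log([A⁻]/[HA]), so log([A⁻]/[HA]) = pH − pKa = 7.51 − 7.5100 = -0.0000. [A⁻]/[HA] = 10^(-0.0000) = 1.00

[A⁻]/[HA] = 1.00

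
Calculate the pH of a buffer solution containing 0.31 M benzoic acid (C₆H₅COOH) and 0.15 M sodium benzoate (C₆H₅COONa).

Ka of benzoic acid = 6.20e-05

pKa = -log(6.20e-05) = 4.21. pH = pKa + log([A⁻]/[HA]) = 4.21 + log(0.15/0.31)

pH = 3.89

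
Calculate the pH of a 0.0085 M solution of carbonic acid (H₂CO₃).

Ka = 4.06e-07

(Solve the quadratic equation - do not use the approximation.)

x² + Ka×x - Ka×C = 0. Using quadratic formula: [H⁺] = 5.8543e-05

pH = 4.23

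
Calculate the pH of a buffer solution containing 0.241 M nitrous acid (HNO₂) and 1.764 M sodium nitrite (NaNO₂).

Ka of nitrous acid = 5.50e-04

pKa = -log(5.50e-04) = 3.26. pH = pKa + log([A⁻]/[HA]) = 3.26 + log(1.764/0.241)

pH = 4.12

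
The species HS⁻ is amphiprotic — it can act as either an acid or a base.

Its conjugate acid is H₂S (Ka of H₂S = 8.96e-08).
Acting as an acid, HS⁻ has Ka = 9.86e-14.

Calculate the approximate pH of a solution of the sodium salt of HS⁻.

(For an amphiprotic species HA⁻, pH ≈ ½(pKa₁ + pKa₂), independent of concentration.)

pKa₁ = -log(8.96e-08) = 7.05; pKa₂ = -log(9.86e-14) = 13.01. For an amphiprotic species, pH ≈ ½(pKa₁ + pKa₂) = ½(7.05 + 13.01) = 10.03.

pH = 10.03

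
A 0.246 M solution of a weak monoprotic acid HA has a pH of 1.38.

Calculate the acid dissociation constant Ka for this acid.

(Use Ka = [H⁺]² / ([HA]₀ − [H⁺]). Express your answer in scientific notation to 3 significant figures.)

[H⁺] = 10^(−pH) = 10^(−1.38) = 4.169e-02 M. For HA ⇌ H⁺ + A⁻, Ka = [H⁺][A⁻]/[HA] = [H⁺]² / ([HA]₀ − [H⁺]) = (4.169e-02)² / (0.246 − 4.169e-02) = 8.51e-03.

K_a = 8.51e-03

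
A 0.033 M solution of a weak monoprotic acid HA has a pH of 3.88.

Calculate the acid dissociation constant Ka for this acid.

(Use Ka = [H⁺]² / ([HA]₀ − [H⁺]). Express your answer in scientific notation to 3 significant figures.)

[H⁺] = 10^(−pH) = 10^(−3.88) = 1.318e-04 M. For HA ⇌ H⁺ + A⁻, Ka = [H⁺][A⁻]/[HA] = [H⁺]² / ([HA]₀ − [H⁺]) = (1.318e-04)² / (0.033 − 1.318e-04) = 5.29e-07.

K_a = 5.29e-07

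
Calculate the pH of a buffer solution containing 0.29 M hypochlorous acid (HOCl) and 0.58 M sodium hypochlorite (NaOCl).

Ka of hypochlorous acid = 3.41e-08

pKa = -log(3.41e-08) = 7.47. pH = pKa + log([A⁻]/[HA]) = 7.47 + log(0.58/0.29)

pH = 7.77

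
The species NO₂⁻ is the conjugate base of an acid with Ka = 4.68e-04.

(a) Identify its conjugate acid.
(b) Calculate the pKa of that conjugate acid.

(a) The conjugate acid is formed by adding one H⁺ to NO₂⁻, giving HNO₂. (b) pKa = -log(Ka) = -log(4.68e-04) = 3.33.

Conjugate acid: HNO₂; pK_a = 3.33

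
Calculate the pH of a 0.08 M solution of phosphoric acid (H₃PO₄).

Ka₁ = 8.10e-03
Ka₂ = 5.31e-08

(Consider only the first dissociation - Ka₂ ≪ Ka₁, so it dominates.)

First dissociation dominates. From Ka₁ = [H⁺][HA⁻]/[H₂A], x² + Ka₁·x − Ka₁·C = 0 with C = 0.08 M and Ka₁ = 8.10e-03. Solving: [H⁺] = (−Ka₁ + √(Ka₁² + 4·Ka₁·C)) / 2 = 2.1726e-02 M. pH = -log(2.1726e-02) = 1.66.

pH = 1.66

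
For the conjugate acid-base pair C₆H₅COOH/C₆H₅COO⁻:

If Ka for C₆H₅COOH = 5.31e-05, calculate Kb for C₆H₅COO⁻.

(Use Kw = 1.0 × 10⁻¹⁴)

For a conjugate pair Ka × Kb = Kw, so Kb = Kw/Ka = 1.0 × 10⁻¹⁴ / 5.31e-05 = 1.88e-10.

K_b = 1.88e-10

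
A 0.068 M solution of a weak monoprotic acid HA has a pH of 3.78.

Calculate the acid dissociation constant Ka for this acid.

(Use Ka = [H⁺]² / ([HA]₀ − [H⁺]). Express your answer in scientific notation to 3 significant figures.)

[H⁺] = 10^(−pH) = 10^(−3.78) = 1.660e-04 M. For HA ⇌ H⁺ + A⁻, Ka = [H⁺][A⁻]/[HA] = [H⁺]² / ([HA]₀ − [H⁺]) = (1.660e-04)² / (0.068 − 1.660e-04) = 4.06e-07.

K_a = 4.06e-07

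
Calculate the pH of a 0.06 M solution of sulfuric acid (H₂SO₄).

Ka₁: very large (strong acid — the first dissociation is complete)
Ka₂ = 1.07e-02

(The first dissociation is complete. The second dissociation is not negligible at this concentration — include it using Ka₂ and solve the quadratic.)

First dissociation is complete: [H⁺]₀ = [HSO₄⁻]₀ = C = 0.06 M. Second dissociation HSO₄⁻ ⇌ H⁺ + SO₄²⁻: let x = [SO₄²⁻]. Ka₂ = (C + x)·x / (C − x) = 1.07e-02 → x² + (C + Ka₂)·x − Ka₂·C = 0 → x² + 0.07070·x − 6.420e-04 = 0. x = (−0.07070 + √(0.07070² + 4 × 6.420e-04)) / 2 = 8.1428e-03 M. [H⁺] = C + x = 0.06 + 8.1428e-03 = 6.8143e-02 M. pH = -log(6.8143e-02) = 1.17.

pH = 1.17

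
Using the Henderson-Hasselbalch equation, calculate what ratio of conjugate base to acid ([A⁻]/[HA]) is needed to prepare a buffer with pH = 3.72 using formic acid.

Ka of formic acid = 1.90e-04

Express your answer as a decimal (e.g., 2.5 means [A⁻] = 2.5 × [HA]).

pKa = -log(1.90e-04) = 3.7212. pH = pKa + log([A⁻]/[HA]), so log([A⁻]/[HA]) = pH − pKa = 3.72 − 3.7212 = -0.0012. [A⁻]/[HA] = 10^(-0.0012) = 0.997

[A⁻]/[HA] = 0.997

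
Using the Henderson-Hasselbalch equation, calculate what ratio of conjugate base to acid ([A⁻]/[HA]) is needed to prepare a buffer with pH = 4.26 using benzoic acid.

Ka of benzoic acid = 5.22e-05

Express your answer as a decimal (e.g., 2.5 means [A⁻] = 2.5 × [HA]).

pKa = -log(5.22e-05) = 4.2823. pH = pKa + log([A⁻]/[HA]), so log([A⁻]/[HA]) = pH − pKa = 4.26 − 4.2823 = -0.0223. [A⁻]/[HA] = 10^(-0.0223) = 0.950

[A⁻]/[HA] = 0.950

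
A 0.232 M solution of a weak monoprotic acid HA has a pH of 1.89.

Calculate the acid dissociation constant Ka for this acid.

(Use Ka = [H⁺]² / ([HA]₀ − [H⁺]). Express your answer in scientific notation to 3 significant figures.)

[H⁺] = 10^(−pH) = 10^(−1.89) = 1.288e-02 M. For HA ⇌ H⁺ + A⁻, Ka = [H⁺][A⁻]/[HA] = [H⁺]² / ([HA]₀ − [H⁺]) = (1.288e-02)² / (0.232 − 1.288e-02) = 7.57e-04.

K_a = 7.57e-04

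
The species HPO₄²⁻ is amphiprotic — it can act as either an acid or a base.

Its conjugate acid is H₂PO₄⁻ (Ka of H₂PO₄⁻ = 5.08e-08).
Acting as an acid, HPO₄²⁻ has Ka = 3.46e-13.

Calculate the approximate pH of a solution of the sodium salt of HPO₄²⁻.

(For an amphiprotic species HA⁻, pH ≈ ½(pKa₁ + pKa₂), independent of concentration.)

pKa₁ = -log(5.08e-08) = 7.29; pKa₂ = -log(3.46e-13) = 12.46. For an amphiprotic species, pH ≈ ½(pKa₁ + pKa₂) = ½(7.29 + 12.46) = 9.88.

pH = 9.88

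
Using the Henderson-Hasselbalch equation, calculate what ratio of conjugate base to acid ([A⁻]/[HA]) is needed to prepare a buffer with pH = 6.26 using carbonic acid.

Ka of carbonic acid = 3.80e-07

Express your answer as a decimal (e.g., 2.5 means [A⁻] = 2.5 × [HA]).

pKa = -log(3.80e-07) = 6.4202. pH = pKa + log([A⁻]/[HA]), so log([A⁻]/[HA]) = pH − pKa = 6.26 − 6.4202 = -0.1602. [A⁻]/[HA] = 10^(-0.1602) = 0.691

[A⁻]/[HA] = 0.691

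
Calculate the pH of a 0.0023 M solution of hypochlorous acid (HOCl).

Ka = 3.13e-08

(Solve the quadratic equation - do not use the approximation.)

x² + Ka×x - Ka×C = 0. Using quadratic formula: [H⁺] = 8.4691e-06

pH = 5.07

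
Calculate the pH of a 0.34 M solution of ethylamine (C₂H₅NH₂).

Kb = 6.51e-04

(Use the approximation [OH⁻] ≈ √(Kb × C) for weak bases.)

[OH⁻] = √(Kb × C) = √(6.51e-04 × 0.34) = 1.4877e-02. pOH = 1.83, pH = 14 - pOH

pH = 12.17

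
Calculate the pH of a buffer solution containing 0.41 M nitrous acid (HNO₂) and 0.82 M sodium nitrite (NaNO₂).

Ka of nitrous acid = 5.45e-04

pKa = -log(5.45e-04) = 3.26. pH = pKa + log([A⁻]/[HA]) = 3.26 + log(0.82/0.41)

pH = 3.56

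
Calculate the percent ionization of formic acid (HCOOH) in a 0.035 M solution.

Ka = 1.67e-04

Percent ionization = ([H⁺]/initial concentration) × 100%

Using Ka equilibrium: x² + Ka×x - Ka×C = 0. Solving: [H⁺] = 2.3356e-03. Percent = (2.3356e-03/0.035) × 100

Percent ionization = 6.67%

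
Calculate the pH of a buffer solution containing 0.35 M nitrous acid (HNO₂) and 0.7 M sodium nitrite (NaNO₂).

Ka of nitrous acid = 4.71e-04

pKa = -log(4.71e-04) = 3.33. pH = pKa + log([A⁻]/[HA]) = 3.33 + log(0.7/0.35)

pH = 3.63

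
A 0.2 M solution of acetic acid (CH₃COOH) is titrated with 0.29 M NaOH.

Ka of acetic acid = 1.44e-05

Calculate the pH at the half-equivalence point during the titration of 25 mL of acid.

At half-equivalence [HA] = [A⁻], so Henderson-Hasselbalch gives pH = pKa = -log(1.44e-05) = 4.84.

pH = pKa = 4.84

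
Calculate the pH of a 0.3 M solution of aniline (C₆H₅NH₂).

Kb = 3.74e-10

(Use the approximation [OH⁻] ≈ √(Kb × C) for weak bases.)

[OH⁻] = √(Kb × C) = √(3.74e-10 × 0.3) = 1.0592e-05. pOH = 4.98, pH = 14 - pOH

pH = 9.02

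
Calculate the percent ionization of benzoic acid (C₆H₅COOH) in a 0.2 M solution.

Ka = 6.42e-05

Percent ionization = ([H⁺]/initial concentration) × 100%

Using Ka equilibrium: x² + Ka×x - Ka×C = 0. Solving: [H⁺] = 3.5513e-03. Percent = (3.5513e-03/0.2) × 100

Percent ionization = 1.78%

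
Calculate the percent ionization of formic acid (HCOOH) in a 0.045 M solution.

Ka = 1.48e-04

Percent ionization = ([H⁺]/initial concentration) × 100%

Using Ka equilibrium: x² + Ka×x - Ka×C = 0. Solving: [H⁺] = 2.5078e-03. Percent = (2.5078e-03/0.045) × 100

Percent ionization = 5.57%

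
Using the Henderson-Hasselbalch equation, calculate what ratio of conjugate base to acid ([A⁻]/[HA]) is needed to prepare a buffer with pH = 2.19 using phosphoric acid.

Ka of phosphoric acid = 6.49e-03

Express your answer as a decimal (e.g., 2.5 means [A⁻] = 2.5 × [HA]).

pKa = -log(6.49e-03) = 2.1878. pH = pKa + log([A⁻]/[HA]), so log([A⁻]/[HA]) = pH − pKa = 2.19 − 2.1878 = 0.0022. [A⁻]/[HA] = 10^(0.0022) = 1.01

[A⁻]/[HA] = 1.01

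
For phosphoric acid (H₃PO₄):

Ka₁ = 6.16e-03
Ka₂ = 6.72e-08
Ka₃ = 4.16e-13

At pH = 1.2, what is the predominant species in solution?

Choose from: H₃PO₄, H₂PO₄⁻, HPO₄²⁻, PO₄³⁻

pKa₁ = 2.21, pKa₂ = 7.17, pKa₃ = 12.38. For a polyprotic acid the predominant species crosses at each pKa: below pKa_n the protonated form dominates, above it the deprotonated form does. At pH = 1.2, the predominant species is H₃PO₄.

H₃PO₄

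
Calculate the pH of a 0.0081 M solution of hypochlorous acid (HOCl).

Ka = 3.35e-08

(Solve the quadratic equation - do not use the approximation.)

x² + Ka×x - Ka×C = 0. Using quadratic formula: [H⁺] = 1.6456e-05

pH = 4.78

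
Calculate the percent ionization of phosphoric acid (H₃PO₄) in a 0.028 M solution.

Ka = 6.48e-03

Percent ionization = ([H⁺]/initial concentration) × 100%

Using Ka equilibrium: x² + Ka×x - Ka×C = 0. Solving: [H⁺] = 1.0614e-02. Percent = (1.0614e-02/0.028) × 100

Percent ionization = 37.9%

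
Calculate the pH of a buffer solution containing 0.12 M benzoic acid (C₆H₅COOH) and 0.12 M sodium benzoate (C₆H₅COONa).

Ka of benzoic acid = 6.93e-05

pKa = -log(6.93e-05) = 4.16. pH = pKa + log([A⁻]/[HA]) = 4.16 + log(0.12/0.12)

pH = 4.16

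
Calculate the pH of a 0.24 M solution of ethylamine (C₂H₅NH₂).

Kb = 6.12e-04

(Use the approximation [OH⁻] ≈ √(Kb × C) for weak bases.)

[OH⁻] = √(Kb × C) = √(6.12e-04 × 0.24) = 1.2119e-02. pOH = 1.92, pH = 14 - pOH

pH = 12.08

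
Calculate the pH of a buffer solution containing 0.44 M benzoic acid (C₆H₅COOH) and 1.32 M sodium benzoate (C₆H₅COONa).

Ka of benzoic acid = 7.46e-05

pKa = -log(7.46e-05) = 4.13. pH = pKa + log([A⁻]/[HA]) = 4.13 + log(1.32/0.44)

pH = 4.60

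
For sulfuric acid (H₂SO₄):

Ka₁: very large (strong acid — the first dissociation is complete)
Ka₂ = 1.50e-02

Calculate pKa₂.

pKa₂ = -log(Ka₂) = -log(1.50e-02) = 1.82.

pK_{a2} = 1.82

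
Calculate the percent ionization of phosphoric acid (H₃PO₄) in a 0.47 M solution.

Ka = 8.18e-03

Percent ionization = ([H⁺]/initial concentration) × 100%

Using Ka equilibrium: x² + Ka×x - Ka×C = 0. Solving: [H⁺] = 5.8050e-02. Percent = (5.8050e-02/0.47) × 100

Percent ionization = 12.4%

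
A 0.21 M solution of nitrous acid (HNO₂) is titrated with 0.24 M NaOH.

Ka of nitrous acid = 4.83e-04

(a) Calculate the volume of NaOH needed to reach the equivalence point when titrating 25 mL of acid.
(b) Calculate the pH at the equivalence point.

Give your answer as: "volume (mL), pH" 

moles acid = 0.21 × 25/1000 = 0.00525 mol; V_base = moles/0.24 × 1000 = 21.9 mL. At equivalence only the conjugate base is present: [A⁻] = 0.00525/0.047 = 1.1200e-01 M. Kb = Kw/Ka = 2.07e-11; [OH⁻] = √(Kb × [A⁻]) = 1.5228e-06; pOH = 5.82; pH = 14 - pOH = 8.18.

V = 21.9 mL, pH = 8.18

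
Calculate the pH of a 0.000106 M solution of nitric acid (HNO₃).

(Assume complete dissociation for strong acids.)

[H⁺] = 0.000106 M for strong acid. pH = -log[H⁺] = -log(0.000106)

pH = 3.97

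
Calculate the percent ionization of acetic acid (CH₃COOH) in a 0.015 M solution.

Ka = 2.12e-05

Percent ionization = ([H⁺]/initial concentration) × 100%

Using Ka equilibrium: x² + Ka×x - Ka×C = 0. Solving: [H⁺] = 5.5341e-04. Percent = (5.5341e-04/0.015) × 100

Percent ionization = 3.69%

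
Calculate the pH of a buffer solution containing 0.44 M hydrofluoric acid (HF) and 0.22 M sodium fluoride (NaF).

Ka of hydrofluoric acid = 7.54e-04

pKa = -log(7.54e-04) = 3.12. pH = pKa + log([A⁻]/[HA]) = 3.12 + log(0.22/0.44)

pH = 2.82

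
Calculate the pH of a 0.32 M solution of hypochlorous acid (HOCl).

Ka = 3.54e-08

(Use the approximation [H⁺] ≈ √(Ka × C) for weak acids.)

[H⁺] = √(Ka × C) = √(3.54e-08 × 0.32) = 1.0643e-04. pH = -log(1.0643e-04)

pH = 3.97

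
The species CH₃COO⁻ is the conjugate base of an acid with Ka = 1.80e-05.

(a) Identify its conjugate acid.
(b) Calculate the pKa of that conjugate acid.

(a) The conjugate acid is formed by adding one H⁺ to CH₃COO⁻, giving CH₃COOH. (b) pKa = -log(Ka) = -log(1.80e-05) = 4.74.

Conjugate acid: CH₃COOH; pK_a = 4.74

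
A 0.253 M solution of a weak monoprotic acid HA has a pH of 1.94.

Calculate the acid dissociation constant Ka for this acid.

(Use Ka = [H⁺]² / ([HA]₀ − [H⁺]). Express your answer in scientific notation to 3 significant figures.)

[H⁺] = 10^(−pH) = 10^(−1.94) = 1.148e-02 M. For HA ⇌ H⁺ + A⁻, Ka = [H⁺][A⁻]/[HA] = [H⁺]² / ([HA]₀ − [H⁺]) = (1.148e-02)² / (0.253 − 1.148e-02) = 5.46e-04.

K_a = 5.46e-04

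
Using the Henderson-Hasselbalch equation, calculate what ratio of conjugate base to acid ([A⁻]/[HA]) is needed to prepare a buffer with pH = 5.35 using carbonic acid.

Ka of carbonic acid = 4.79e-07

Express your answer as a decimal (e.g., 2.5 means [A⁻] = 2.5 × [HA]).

pKa = -log(4.79e-07) = 6.3197. pH = pKa + log([A⁻]/[HA]), so log([A⁻]/[HA]) = pH − pKa = 5.35 − 6.3197 = -0.9697. [A⁻]/[HA] = 10^(-0.9697) = 0.107

[A⁻]/[HA] = 0.107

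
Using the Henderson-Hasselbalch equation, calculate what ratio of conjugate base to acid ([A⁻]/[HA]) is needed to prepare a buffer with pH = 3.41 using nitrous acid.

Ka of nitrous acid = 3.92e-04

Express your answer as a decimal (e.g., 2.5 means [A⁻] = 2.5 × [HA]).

pKa = -log(3.92e-04) = 3.4067. pH = pKa + log([A⁻]/[HA]), so log([A⁻]/[HA]) = pH − pKa = 3.41 − 3.4067 = 0.0033. [A⁻]/[HA] = 10^(0.0033) = 1.01

[A⁻]/[HA] = 1.01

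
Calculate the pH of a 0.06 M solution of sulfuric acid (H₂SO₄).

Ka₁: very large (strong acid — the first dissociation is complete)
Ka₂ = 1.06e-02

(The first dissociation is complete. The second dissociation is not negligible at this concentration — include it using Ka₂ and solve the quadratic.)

First dissociation is complete: [H⁺]₀ = [HSO₄⁻]₀ = C = 0.06 M. Second dissociation HSO₄⁻ ⇌ H⁺ + SO₄²⁻: let x = [SO₄²⁻]. Ka₂ = (C + x)·x / (C − x) = 1.06e-02 → x² + (C + Ka₂)·x − Ka₂·C = 0 → x² + 0.07060·x − 6.360e-04 = 0. x = (−0.07060 + √(0.07060² + 4 × 6.360e-04)) / 2 = 8.0831e-03 M. [H⁺] = C + x = 0.06 + 8.0831e-03 = 6.8083e-02 M. pH = -log(6.8083e-02) = 1.17.

pH = 1.17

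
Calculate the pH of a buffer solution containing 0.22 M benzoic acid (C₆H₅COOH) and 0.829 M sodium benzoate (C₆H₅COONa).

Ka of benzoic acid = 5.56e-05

pKa = -log(5.56e-05) = 4.25. pH = pKa + log([A⁻]/[HA]) = 4.25 + log(0.829/0.22)

pH = 4.83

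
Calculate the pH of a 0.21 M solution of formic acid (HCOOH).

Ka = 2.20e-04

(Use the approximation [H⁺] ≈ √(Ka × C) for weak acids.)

[H⁺] = √(Ka × C) = √(2.20e-04 × 0.21) = 6.7971e-03. pH = -log(6.7971e-03)

pH = 2.17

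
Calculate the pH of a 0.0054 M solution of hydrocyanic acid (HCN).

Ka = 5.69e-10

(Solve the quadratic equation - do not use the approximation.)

x² + Ka×x - Ka×C = 0. Using quadratic formula: [H⁺] = 1.7526e-06

pH = 5.76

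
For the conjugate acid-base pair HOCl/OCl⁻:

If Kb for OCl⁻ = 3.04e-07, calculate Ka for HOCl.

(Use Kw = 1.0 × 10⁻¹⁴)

For a conjugate pair Ka × Kb = Kw, so Ka = Kw/Kb = 1.0 × 10⁻¹⁴ / 3.04e-07 = 3.29e-08.

K_a = 3.29e-08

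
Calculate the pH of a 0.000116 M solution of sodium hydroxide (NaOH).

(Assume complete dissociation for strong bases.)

[OH⁻] = 0.000116 M for strong base. pOH = -log[OH⁻] = 3.94, pH = 14 - pOH

pH = 10.06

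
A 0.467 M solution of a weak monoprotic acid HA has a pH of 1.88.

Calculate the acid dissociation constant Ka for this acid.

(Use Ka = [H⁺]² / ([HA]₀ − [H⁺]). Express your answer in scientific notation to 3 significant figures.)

[H⁺] = 10^(−pH) = 10^(−1.88) = 1.318e-02 M. For HA ⇌ H⁺ + A⁻, Ka = [H⁺][A⁻]/[HA] = [H⁺]² / ([HA]₀ − [H⁺]) = (1.318e-02)² / (0.467 − 1.318e-02) = 3.83e-04.

K_a = 3.83e-04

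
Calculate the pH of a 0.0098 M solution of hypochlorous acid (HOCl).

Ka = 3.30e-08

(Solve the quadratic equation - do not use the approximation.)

x² + Ka×x - Ka×C = 0. Using quadratic formula: [H⁺] = 1.7967e-05

pH = 4.75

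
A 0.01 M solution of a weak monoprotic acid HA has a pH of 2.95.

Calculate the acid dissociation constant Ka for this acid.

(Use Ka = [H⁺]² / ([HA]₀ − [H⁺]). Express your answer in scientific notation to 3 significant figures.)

[H⁺] = 10^(−pH) = 10^(−2.95) = 1.122e-03 M. For HA ⇌ H⁺ + A⁻, Ka = [H⁺][A⁻]/[HA] = [H⁺]² / ([HA]₀ − [H⁺]) = (1.122e-03)² / (0.01 − 1.122e-03) = 1.42e-04.

K_a = 1.42e-04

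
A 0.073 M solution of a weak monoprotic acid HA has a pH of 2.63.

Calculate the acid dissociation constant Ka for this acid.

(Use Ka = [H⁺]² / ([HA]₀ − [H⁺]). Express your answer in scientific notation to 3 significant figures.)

[H⁺] = 10^(−pH) = 10^(−2.63) = 2.344e-03 M. For HA ⇌ H⁺ + A⁻, Ka = [H⁺][A⁻]/[HA] = [H⁺]² / ([HA]₀ − [H⁺]) = (2.344e-03)² / (0.073 − 2.344e-03) = 7.78e-05.

K_a = 7.78e-05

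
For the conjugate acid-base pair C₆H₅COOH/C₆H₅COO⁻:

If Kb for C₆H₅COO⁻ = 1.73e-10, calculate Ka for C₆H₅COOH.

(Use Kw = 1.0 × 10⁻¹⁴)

For a conjugate pair Ka × Kb = Kw, so Ka = Kw/Kb = 1.0 × 10⁻¹⁴ / 1.73e-10 = 5.78e-05.

K_a = 5.78e-05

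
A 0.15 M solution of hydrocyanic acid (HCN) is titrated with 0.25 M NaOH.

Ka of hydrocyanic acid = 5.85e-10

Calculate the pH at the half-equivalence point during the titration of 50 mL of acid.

At half-equivalence [HA] = [A⁻], so Henderson-Hasselbalch gives pH = pKa = -log(5.85e-10) = 9.23.

pH = pKa = 9.23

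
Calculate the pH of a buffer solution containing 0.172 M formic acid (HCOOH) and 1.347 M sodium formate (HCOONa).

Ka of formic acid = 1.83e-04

pKa = -log(1.83e-04) = 3.74. pH = pKa + log([A⁻]/[HA]) = 3.74 + log(1.347/0.172)

pH = 4.63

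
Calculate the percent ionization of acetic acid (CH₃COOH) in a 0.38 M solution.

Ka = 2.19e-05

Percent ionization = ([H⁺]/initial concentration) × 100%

Using Ka equilibrium: x² + Ka×x - Ka×C = 0. Solving: [H⁺] = 2.8739e-03. Percent = (2.8739e-03/0.38) × 100

Percent ionization = 0.756%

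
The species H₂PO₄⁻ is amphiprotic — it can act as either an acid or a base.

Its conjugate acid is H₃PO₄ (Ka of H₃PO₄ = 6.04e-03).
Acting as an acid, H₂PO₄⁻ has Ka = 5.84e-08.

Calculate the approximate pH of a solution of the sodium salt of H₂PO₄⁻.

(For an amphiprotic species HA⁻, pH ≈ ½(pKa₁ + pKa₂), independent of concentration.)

pKa₁ = -log(6.04e-03) = 2.22; pKa₂ = -log(5.84e-08) = 7.23. For an amphiprotic species, pH ≈ ½(pKa₁ + pKa₂) = ½(2.22 + 7.23) = 4.73.

pH = 4.73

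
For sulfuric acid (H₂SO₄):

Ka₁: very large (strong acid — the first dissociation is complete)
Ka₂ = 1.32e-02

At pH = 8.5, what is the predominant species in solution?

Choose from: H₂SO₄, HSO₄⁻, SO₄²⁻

The first dissociation is complete, so H₂SO₄ itself is never the predominant species in water; pKa₂ = -log(1.32e-02) = 1.88. For a polyprotic acid the predominant species crosses at each pKa: below pKa_n the protonated form dominates, above it the deprotonated form does. At pH = 8.5, the predominant species is SO₄²⁻.

SO₄²⁻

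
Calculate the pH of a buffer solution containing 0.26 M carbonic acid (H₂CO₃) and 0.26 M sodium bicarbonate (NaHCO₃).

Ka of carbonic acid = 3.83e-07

pKa = -log(3.83e-07) = 6.42. pH = pKa + log([A⁻]/[HA]) = 6.42 + log(0.26/0.26)

pH = 6.42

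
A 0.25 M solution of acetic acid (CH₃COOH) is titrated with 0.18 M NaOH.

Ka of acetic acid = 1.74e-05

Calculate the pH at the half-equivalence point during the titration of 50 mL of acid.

At half-equivalence [HA] = [A⁻], so Henderson-Hasselbalch gives pH = pKa = -log(1.74e-05) = 4.76.

pH = pKa = 4.76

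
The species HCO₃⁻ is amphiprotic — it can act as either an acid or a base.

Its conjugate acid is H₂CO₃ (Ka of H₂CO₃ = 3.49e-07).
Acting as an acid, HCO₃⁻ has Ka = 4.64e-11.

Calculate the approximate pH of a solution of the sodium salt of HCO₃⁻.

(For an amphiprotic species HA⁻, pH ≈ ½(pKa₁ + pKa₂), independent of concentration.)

pKa₁ = -log(3.49e-07) = 6.46; pKa₂ = -log(4.64e-11) = 10.33. For an amphiprotic species, pH ≈ ½(pKa₁ + pKa₂) = ½(6.46 + 10.33) = 8.40.

pH = 8.40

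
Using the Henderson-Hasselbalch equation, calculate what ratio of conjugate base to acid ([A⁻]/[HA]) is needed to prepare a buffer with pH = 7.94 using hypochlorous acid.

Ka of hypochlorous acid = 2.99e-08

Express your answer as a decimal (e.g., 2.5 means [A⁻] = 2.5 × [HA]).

pKa = -log(2.99e-08) = 7.5243. pH = pKa + log([A⁻]/[HA]), so log([A⁻]/[HA]) = pH − pKa = 7.94 − 7.5243 = 0.4157. [A⁻]/[HA] = 10^(0.4157) = 2.60

[A⁻]/[HA] = 2.60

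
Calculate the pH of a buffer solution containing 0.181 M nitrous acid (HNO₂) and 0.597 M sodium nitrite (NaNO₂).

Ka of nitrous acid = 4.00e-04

pKa = -log(4.00e-04) = 3.40. pH = pKa + log([A⁻]/[HA]) = 3.40 + log(0.597/0.181)

pH = 3.92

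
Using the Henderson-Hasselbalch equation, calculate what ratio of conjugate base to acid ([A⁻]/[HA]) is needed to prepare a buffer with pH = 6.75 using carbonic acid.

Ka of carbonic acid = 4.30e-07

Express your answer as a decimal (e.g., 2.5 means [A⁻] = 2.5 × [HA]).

pKa = -log(4.30e-07) = 6.3665. pH = pKa + log([A⁻]/[HA]), so log([A⁻]/[HA]) = pH − pKa = 6.75 − 6.3665 = 0.3835. [A⁻]/[HA] = 10^(0.3835) = 2.42

[A⁻]/[HA] = 2.42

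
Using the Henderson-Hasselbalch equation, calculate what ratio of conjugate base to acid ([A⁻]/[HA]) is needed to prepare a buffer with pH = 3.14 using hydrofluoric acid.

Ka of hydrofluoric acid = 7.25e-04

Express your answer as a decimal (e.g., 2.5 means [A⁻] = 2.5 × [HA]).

pKa = -log(7.25e-04) = 3.1397. pH = pKa + log([A⁻]/[HA]), so log([A⁻]/[HA]) = pH − pKa = 3.14 − 3.1397 = 0.0003. [A⁻]/[HA] = 10^(0.0003) = 1.00

[A⁻]/[HA] = 1.00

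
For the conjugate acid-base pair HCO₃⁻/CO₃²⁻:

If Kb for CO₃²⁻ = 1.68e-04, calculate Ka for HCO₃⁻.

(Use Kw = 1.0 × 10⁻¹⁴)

For a conjugate pair Ka × Kb = Kw, so Ka = Kw/Kb = 1.0 × 10⁻¹⁴ / 1.68e-04 = 5.95e-11.

K_a = 5.95e-11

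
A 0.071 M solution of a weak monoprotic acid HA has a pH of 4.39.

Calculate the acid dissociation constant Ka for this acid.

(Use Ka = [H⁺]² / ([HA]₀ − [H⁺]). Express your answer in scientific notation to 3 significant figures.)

[H⁺] = 10^(−pH) = 10^(−4.39) = 4.074e-05 M. For HA ⇌ H⁺ + A⁻, Ka = [H⁺][A⁻]/[HA] = [H⁺]² / ([HA]₀ − [H⁺]) = (4.074e-05)² / (0.071 − 4.074e-05) = 2.34e-08.

K_a = 2.34e-08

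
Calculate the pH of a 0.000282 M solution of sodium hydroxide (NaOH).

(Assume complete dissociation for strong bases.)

[OH⁻] = 0.000282 M for strong base. pOH = -log[OH⁻] = 3.55, pH = 14 - pOH

pH = 10.45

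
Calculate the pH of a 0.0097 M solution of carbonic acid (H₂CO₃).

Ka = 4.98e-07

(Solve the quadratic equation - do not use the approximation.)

x² + Ka×x - Ka×C = 0. Using quadratic formula: [H⁺] = 6.9254e-05

pH = 4.16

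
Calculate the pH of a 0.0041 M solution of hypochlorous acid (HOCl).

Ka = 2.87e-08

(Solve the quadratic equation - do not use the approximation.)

x² + Ka×x - Ka×C = 0. Using quadratic formula: [H⁺] = 1.0833e-05

pH = 4.97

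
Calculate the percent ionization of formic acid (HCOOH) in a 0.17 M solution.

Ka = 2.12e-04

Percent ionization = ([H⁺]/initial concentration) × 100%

Using Ka equilibrium: x² + Ka×x - Ka×C = 0. Solving: [H⁺] = 5.8983e-03. Percent = (5.8983e-03/0.17) × 100

Percent ionization = 3.47%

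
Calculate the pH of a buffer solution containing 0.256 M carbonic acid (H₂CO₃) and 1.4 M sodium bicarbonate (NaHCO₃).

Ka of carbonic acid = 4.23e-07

pKa = -log(4.23e-07) = 6.37. pH = pKa + log([A⁻]/[HA]) = 6.37 + log(1.4/0.256)

pH = 7.11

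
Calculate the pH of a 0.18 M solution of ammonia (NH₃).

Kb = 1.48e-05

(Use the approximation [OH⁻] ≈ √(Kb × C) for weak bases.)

[OH⁻] = √(Kb × C) = √(1.48e-05 × 0.18) = 1.6322e-03. pOH = 2.79, pH = 14 - pOH

pH = 11.21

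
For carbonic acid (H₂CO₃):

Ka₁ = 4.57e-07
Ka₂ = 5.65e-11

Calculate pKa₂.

pKa₂ = -log(Ka₂) = -log(5.65e-11) = 10.25.

pK_{a2} = 10.25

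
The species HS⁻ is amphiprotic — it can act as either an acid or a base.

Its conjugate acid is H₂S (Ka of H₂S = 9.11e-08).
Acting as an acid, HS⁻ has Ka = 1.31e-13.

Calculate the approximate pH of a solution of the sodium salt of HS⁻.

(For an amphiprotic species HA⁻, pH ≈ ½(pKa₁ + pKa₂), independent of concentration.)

pKa₁ = -log(9.11e-08) = 7.04; pKa₂ = -log(1.31e-13) = 12.88. For an amphiprotic species, pH ≈ ½(pKa₁ + pKa₂) = ½(7.04 + 12.88) = 9.96.

pH = 9.96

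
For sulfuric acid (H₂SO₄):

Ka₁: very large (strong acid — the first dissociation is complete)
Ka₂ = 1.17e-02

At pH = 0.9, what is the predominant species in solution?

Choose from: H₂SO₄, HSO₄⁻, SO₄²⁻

The first dissociation is complete, so H₂SO₄ itself is never the predominant species in water; pKa₂ = -log(1.17e-02) = 1.93. For a polyprotic acid the predominant species crosses at each pKa: below pKa_n the protonated form dominates, above it the deprotonated form does. At pH = 0.9, the predominant species is HSO₄⁻.

HSO₄⁻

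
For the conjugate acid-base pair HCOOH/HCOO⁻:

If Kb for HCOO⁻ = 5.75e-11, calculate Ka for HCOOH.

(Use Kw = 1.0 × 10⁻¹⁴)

For a conjugate pair Ka × Kb = Kw, so Ka = Kw/Kb = 1.0 × 10⁻¹⁴ / 5.75e-11 = 1.74e-04.

K_a = 1.74e-04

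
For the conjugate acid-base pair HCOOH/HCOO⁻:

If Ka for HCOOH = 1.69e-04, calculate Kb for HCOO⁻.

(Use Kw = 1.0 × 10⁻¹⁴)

For a conjugate pair Ka × Kb = Kw, so Kb = Kw/Ka = 1.0 × 10⁻¹⁴ / 1.69e-04 = 5.92e-11.

K_b = 5.92e-11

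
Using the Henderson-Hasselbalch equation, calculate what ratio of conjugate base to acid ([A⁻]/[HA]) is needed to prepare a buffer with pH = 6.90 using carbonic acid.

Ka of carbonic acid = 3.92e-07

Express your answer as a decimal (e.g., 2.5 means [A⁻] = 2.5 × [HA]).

pKa = -log(3.92e-07) = 6.4067. pH = pKa + log([A⁻]/[HA]), so log([A⁻]/[HA]) = pH − pKa = 6.90 − 6.4067 = 0.4933. [A⁻]/[HA] = 10^(0.4933) = 3.11

[A⁻]/[HA] = 3.11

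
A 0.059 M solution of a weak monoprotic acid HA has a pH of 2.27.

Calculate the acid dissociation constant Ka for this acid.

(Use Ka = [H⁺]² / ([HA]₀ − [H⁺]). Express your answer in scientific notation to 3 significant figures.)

[H⁺] = 10^(−pH) = 10^(−2.27) = 5.370e-03 M. For HA ⇌ H⁺ + A⁻, Ka = [H⁺][A⁻]/[HA] = [H⁺]² / ([HA]₀ − [H⁺]) = (5.370e-03)² / (0.059 − 5.370e-03) = 5.38e-04.

K_a = 5.38e-04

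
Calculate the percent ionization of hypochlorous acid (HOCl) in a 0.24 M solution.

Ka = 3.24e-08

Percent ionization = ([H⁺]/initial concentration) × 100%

Using Ka equilibrium: x² + Ka×x - Ka×C = 0. Solving: [H⁺] = 8.8165e-05. Percent = (8.8165e-05/0.24) × 100

Percent ionization = 0.0367%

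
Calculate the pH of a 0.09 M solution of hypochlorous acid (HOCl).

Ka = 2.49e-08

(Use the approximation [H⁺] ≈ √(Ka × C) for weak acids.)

[H⁺] = √(Ka × C) = √(2.49e-08 × 0.09) = 4.7339e-05. pH = -log(4.7339e-05)

pH = 4.32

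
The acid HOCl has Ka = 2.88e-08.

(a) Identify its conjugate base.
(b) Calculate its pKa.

(a) The conjugate base is formed by removing one H⁺ from HOCl, giving OCl⁻. (b) pKa = -log(Ka) = -log(2.88e-08) = 7.54.

Conjugate base: OCl⁻; pK_a = 7.54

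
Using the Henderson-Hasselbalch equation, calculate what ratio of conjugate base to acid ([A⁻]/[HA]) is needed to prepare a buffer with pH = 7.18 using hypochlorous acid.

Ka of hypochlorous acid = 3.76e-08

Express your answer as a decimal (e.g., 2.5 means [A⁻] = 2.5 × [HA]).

pKa = -log(3.76e-08) = 7.4248. pH = pKa + log([A⁻]/[HA]), so log([A⁻]/[HA]) = pH − pKa = 7.18 − 7.4248 = -0.2448. [A⁻]/[HA] = 10^(-0.2448) = 0.569

[A⁻]/[HA] = 0.569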